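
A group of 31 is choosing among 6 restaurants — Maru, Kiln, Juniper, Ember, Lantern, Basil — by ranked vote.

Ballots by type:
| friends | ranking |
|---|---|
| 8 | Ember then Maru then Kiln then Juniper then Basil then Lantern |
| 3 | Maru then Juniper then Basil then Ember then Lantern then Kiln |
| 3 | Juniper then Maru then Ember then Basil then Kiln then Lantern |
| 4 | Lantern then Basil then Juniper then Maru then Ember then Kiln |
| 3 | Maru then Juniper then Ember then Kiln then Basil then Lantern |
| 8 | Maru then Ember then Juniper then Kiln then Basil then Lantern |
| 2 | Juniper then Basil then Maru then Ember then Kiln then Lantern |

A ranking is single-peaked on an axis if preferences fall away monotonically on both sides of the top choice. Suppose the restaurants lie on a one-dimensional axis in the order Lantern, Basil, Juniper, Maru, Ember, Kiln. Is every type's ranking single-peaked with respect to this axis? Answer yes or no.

Axis positions: Lantern=1, Basil=2, Juniper=3, Maru=4, Ember=5, Kiln=6.
Type 1 (peak Ember at position 5): ranking walks positions 5-4-6-3-2-1, expanding outward from the peak — single-peaked.
Type 2 (peak Maru at position 4): ranking walks positions 4-3-2-5-1-6, expanding outward from the peak — single-peaked.
Type 3 (peak Juniper at position 3): ranking walks positions 3-4-5-2-6-1, expanding outward from the peak — single-peaked.
Type 4 (peak Lantern at position 1): ranking walks positions 1-2-3-4-5-6, expanding outward from the peak — single-peaked.
Type 5 (peak Maru at position 4): ranking walks positions 4-3-5-6-2-1, expanding outward from the peak — single-peaked.
Type 6 (peak Maru at position 4): ranking walks positions 4-5-3-6-2-1, expanding outward from the peak — single-peaked.
Type 7 (peak Juniper at position 3): ranking walks positions 3-2-4-5-6-1, expanding outward from the peak — single-peaked.
Every ranking is single-peaked on this axis.

yes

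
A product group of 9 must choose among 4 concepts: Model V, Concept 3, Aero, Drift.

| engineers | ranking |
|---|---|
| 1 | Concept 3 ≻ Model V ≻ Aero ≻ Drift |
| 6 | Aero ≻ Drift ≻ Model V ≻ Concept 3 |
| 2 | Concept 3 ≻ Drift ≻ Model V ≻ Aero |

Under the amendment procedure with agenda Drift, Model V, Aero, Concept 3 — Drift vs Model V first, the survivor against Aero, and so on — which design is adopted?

Aero

Round 1: Drift vs Model V — 8–1, Drift advances.
Round 2: Drift vs Aero — 2–7, Aero advances.
Round 3: Aero vs Concept 3 — 6–3, Aero advances.
Aero survives the agenda.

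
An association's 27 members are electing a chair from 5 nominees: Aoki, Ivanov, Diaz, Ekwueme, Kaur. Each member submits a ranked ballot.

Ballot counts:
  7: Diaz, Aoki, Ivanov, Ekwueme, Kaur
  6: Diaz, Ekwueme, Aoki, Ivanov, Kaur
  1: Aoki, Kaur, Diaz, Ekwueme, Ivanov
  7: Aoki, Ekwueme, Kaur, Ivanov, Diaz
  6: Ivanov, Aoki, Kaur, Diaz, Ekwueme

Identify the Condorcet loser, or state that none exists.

Head-to-head results (27 voters):
Aoki vs Ivanov: Aoki is ranked higher on 7+6+1+7 = 21 ballots, Ivanov on 6. Aoki wins 21–6.
Aoki vs Diaz: 14 to 13, Aoki.
Aoki vs Ekwueme: Aoki is ranked higher on 7+1+7+6 = 21 ballots, Ekwueme on 6. Aoki wins 21–6.
Aoki vs Kaur: Aoki wins 27–0.
Ivanov–Diaz: Diaz 14–13.
Ivanov vs Ekwueme: 7+6 = 13 for Ivanov, 14 for Ekwueme — Ekwueme by 14–13.
Ivanov–Kaur: Ivanov 19–8.
Diaz–Ekwueme: Diaz 20–7.
Diaz vs Kaur: Kaur wins 14–13.
Ekwueme vs Kaur: Ekwueme is ranked higher on 7+6+7 = 20 ballots, Kaur on 7. Ekwueme wins 20–7.
Every candidate wins at least one matchup (Aoki beats Ivanov; Ivanov beats Kaur; Diaz beats Ivanov; Ekwueme beats Ivanov; Kaur beats Diaz), so there is no Condorcet loser.

none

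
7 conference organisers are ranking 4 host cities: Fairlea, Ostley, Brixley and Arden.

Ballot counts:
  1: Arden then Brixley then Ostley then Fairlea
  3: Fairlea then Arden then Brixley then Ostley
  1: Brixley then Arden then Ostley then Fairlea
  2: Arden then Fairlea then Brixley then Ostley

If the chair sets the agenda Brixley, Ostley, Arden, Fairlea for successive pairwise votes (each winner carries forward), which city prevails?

Round 1: Brixley vs Ostley — 7–0, Brixley advances.
Round 2: Brixley vs Arden — 1–6, Arden advances.
Round 3: Arden vs Fairlea — 4–3, Arden advances.
The agenda winner is Arden.

Arden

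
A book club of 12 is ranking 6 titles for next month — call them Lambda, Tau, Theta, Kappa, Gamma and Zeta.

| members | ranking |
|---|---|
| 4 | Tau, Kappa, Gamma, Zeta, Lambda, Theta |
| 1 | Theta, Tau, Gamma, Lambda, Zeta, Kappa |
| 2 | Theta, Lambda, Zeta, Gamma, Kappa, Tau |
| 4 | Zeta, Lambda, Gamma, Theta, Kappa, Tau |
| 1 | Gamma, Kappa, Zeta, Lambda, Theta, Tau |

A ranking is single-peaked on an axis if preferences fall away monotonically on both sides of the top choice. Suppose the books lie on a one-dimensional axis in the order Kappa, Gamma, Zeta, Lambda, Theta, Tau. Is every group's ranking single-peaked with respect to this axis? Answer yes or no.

no

Axis positions: Kappa=1, Gamma=2, Zeta=3, Lambda=4, Theta=5, Tau=6.
Group 1: ranking walks positions 6-1-2-3-4-5; Kappa is ranked above Theta even though Theta lies between Kappa and the peak Tau on the axis — preferences dip and rise again. Not single-peaked.
Group 2: ranking walks positions 5-6-2-4-3-1; Gamma is ranked above Lambda even though Lambda lies between Gamma and the peak Theta on the axis — preferences dip and rise again. Not single-peaked.
Group 3 (peak Theta at position 5): ranking walks positions 5-4-3-2-1-6, expanding outward from the peak — single-peaked.
Group 4 (peak Zeta at position 3): ranking walks positions 3-4-2-5-1-6, expanding outward from the peak — single-peaked.
Group 5 (peak Gamma at position 2): ranking walks positions 2-1-3-4-5-6, expanding outward from the peak — single-peaked.
Group 1 violates single-peakedness, so the profile is not single-peaked on this axis.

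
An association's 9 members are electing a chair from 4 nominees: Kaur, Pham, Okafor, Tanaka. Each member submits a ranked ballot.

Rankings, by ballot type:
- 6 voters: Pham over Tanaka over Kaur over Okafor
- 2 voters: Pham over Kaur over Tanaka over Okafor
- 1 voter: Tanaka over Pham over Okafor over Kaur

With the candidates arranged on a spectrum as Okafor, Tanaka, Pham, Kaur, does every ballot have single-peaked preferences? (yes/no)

Axis positions: Okafor=1, Tanaka=2, Pham=3, Kaur=4.
Ballot type 1 (peak Pham at position 3): ranking walks positions 3-2-4-1, expanding outward from the peak — single-peaked.
Ballot type 2 (peak Pham at position 3): ranking walks positions 3-4-2-1, expanding outward from the peak — single-peaked.
Ballot type 3 (peak Tanaka at position 2): ranking walks positions 2-3-1-4, expanding outward from the peak — single-peaked.
Every ranking is single-peaked on this axis.

yes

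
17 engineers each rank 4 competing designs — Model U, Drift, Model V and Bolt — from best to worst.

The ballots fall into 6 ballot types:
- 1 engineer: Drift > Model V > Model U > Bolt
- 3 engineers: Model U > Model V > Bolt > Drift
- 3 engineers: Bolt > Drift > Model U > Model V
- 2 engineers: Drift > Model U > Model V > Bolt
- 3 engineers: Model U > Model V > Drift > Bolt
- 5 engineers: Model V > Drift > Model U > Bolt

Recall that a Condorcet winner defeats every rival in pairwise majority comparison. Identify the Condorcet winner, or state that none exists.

Head-to-head results (17 engineers):
Model U vs Drift: Model U preferred on 3+3 = 6 ballots; Drift wins 11–6.
Model U vs Model V: Model U preferred on 3+3+2+3 = 11 ballots; Model U wins 11–6.
Model U vs Bolt: 14 to 3, Model U.
Drift vs Model V: 6 to 11, Model V.
Drift vs Bolt: Drift is ranked higher on 1+2+3+5 = 11 ballots, Bolt on 6. Drift wins 11–6.
Model V vs Bolt: 14 to 3, Model V.
No design is unbeaten: Model U loses to Drift; Drift loses to Model V; Model V loses to Model U; Bolt loses to Model U. In particular Model U → Model V → Drift → Model U is a majority cycle — no Condorcet winner exists.

none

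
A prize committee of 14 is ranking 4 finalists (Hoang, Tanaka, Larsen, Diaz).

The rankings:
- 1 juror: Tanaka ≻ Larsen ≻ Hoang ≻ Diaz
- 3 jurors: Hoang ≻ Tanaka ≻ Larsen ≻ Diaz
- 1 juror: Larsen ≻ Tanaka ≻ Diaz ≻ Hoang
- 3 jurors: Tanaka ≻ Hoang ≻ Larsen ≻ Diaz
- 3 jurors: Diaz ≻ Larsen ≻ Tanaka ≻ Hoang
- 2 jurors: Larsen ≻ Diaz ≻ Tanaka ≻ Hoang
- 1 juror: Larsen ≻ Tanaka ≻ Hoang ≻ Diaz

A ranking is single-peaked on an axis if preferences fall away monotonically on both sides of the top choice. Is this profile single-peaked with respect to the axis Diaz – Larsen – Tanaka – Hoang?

Axis positions: Diaz=1, Larsen=2, Tanaka=3, Hoang=4.
Group 1 (peak Tanaka at position 3): ranking walks positions 3-2-4-1, expanding outward from the peak — single-peaked.
Group 2 (peak Hoang at position 4): ranking walks positions 4-3-2-1, expanding outward from the peak — single-peaked.
Group 3 (peak Larsen at position 2): ranking walks positions 2-3-1-4, expanding outward from the peak — single-peaked.
Group 4 (peak Tanaka at position 3): ranking walks positions 3-4-2-1, expanding outward from the peak — single-peaked.
Group 5 (peak Diaz at position 1): ranking walks positions 1-2-3-4, expanding outward from the peak — single-peaked.
Group 6 (peak Larsen at position 2): ranking walks positions 2-1-3-4, expanding outward from the peak — single-peaked.
Group 7 (peak Larsen at position 2): ranking walks positions 2-3-4-1, expanding outward from the peak — single-peaked.
Every ranking is single-peaked on this axis.

yes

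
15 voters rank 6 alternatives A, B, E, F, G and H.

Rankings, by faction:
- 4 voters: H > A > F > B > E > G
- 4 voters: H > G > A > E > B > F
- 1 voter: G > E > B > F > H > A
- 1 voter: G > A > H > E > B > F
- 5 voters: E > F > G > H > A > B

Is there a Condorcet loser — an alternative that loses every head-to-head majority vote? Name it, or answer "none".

B

Pairwise majorities:
A vs B: A, 14–1.
A vs E: A is ranked higher on 4+4+1 = 9 ballots, E on 6. A wins 9–6.
A vs F: A preferred on 4+4+1 = 9 ballots; A wins 9–6.
A vs G: 4 for A, 11 for G — G by 11–4.
A vs H: H, 14–1.
B vs E: B preferred on 4 ballots; E wins 11–4.
B–F: F 9–6.
B vs G: 4 for B, 11 for G — G by 11–4.
B vs H: 1 to 14, H.
E vs F: E preferred on 4+1+1+5 = 11 ballots; E wins 11–4.
E vs G: E preferred on 4+5 = 9 ballots; E wins 9–6.
E vs H: 1+5 = 6 for E, 9 for H — H by 9–6.
F vs G: 9 to 6, F.
F vs H: H wins 9–6.
G vs H: 1+1+5 = 7 for G, 8 for H — H by 8–7.
B loses to every other alternative — it is the Condorcet loser.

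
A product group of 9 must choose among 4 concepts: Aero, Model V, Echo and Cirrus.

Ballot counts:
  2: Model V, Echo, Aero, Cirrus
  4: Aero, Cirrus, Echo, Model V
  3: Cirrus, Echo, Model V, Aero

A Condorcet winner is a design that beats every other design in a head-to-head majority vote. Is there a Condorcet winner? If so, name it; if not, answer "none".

Head-to-head results (9 engineers):
Aero vs Model V: Model V, 5–4.
Aero vs Echo: Aero is ranked higher on 4 ballots, Echo on 5. Echo wins 5–4.
Aero vs Cirrus: 2+4 = 6 for Aero, 3 for Cirrus — Aero by 6–3.
Model V vs Echo: Echo, 7–2.
Model V vs Cirrus: 2 for Model V, 7 for Cirrus — Cirrus by 7–2.
Echo vs Cirrus: Cirrus, 7–2.
Each design drops at least one matchup (Aero loses to Model V; Model V loses to Echo; Echo loses to Cirrus; Cirrus loses to Aero); the cycle Aero → Cirrus → Model V → Aero rules out a Condorcet winner.

none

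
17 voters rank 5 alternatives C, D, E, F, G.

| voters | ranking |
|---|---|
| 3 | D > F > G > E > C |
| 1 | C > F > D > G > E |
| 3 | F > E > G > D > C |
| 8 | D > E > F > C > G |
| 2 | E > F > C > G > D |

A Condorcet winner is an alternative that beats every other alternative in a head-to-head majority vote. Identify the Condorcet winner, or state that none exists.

Head-to-head results (17 voters):
C vs D: 1+2 = 3 for C, 14 for D — D by 14–3.
C vs E: E, 16–1.
C vs F: 1 for C, 16 for F — F by 16–1.
C vs G: C preferred on 1+8+2 = 11 ballots; C wins 11–6.
D vs E: D preferred on 3+1+8 = 12 ballots; D wins 12–5.
D vs F: 11 to 6, D.
D vs G: 3+1+8 = 12 for D, 5 for G — D by 12–5.
E vs F: 10 to 7, E.
E vs G: E preferred on 3+8+2 = 13 ballots; E wins 13–4.
F–G: F 17–0.
Only D has no losses; D is the Condorcet winner.

D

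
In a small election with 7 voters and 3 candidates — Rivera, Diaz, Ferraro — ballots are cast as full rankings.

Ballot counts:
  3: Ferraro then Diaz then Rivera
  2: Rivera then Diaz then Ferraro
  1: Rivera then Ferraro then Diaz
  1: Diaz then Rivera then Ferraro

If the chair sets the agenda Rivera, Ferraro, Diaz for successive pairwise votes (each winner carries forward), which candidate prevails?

Round 1: Rivera vs Ferraro — 4–3, Rivera advances.
Round 2: Rivera vs Diaz — 3–4, Diaz advances.
Diaz survives the agenda.

Diaz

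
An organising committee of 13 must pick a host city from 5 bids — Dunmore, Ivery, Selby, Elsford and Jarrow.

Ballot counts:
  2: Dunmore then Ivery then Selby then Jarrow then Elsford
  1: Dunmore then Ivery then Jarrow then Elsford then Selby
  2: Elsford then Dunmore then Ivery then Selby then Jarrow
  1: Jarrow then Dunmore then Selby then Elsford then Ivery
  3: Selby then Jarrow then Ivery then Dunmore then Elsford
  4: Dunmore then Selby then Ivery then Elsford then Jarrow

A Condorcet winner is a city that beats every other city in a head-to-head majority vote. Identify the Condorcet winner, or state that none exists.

Dunmore

Check each pair by majority over 13 ballots:
Dunmore vs Ivery: 10 to 3, Dunmore.
Dunmore vs Selby: Dunmore is ranked higher on 2+1+2+1+4 = 10 ballots, Selby on 3. Dunmore wins 10–3.
Dunmore vs Elsford: Dunmore is ranked higher on 2+1+1+3+4 = 11 ballots, Elsford on 2. Dunmore wins 11–2.
Dunmore vs Jarrow: Dunmore preferred on 2+1+2+4 = 9 ballots; Dunmore wins 9–4.
Ivery vs Selby: Ivery is ranked higher on 2+1+2 = 5 ballots, Selby on 8. Selby wins 8–5.
Ivery vs Elsford: 10 to 3, Ivery.
Ivery vs Jarrow: 9 to 4, Ivery.
Selby vs Elsford: 2+1+3+4 = 10 for Selby, 3 for Elsford — Selby by 10–3.
Selby vs Jarrow: 11 to 2, Selby.
Elsford vs Jarrow: Elsford preferred on 2+4 = 6 ballots; Jarrow wins 7–6.
Only Dunmore has no losses; Dunmore is the Condorcet winner.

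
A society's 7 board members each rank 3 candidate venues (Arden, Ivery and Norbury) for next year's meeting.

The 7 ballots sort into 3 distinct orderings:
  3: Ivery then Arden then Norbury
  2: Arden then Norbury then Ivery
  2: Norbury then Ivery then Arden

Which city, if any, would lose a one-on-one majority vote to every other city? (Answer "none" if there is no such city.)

none

Pairwise majorities:
Arden vs Ivery: Arden preferred on 2 ballots; Ivery wins 5–2.
Arden vs Norbury: Arden is ranked higher on 3+2 = 5 ballots, Norbury on 2. Arden wins 5–2.
Ivery vs Norbury: 3 to 4, Norbury.
No city is winless: Arden beats Norbury; Ivery beats Arden; Norbury beats Ivery. There is no Condorcet loser.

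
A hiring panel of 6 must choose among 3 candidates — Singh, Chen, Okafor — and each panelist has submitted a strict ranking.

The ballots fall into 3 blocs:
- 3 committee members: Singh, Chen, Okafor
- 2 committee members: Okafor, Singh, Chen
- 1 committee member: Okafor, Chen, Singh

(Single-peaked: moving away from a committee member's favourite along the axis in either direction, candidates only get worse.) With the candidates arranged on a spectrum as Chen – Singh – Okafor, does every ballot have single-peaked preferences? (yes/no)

no

Axis positions: Chen=1, Singh=2, Okafor=3.
Bloc 1 (peak Singh at position 2): ranking walks positions 2-1-3, expanding outward from the peak — single-peaked.
Bloc 2 (peak Okafor at position 3): ranking walks positions 3-2-1, expanding outward from the peak — single-peaked.
Bloc 3: ranking walks positions 3-1-2; Chen is ranked above Singh even though Singh lies between Chen and the peak Okafor on the axis — preferences dip and rise again. Not single-peaked.
Bloc 3 violates single-peakedness, so the profile is not single-peaked on this axis.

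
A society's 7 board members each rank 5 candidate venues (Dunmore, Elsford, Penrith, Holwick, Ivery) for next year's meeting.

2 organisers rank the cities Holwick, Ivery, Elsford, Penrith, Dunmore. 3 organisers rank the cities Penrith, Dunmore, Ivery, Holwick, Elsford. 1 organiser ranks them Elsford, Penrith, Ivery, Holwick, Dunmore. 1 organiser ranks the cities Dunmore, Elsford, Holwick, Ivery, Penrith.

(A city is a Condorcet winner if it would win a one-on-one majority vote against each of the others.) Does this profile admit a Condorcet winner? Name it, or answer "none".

Pairwise majorities:
Dunmore vs Elsford: Dunmore is ranked higher on 3+1 = 4 ballots, Elsford on 3. Dunmore wins 4–3.
Dunmore vs Penrith: Dunmore is ranked higher on 1 ballot, Penrith on 6. Penrith wins 6–1.
Dunmore vs Holwick: Dunmore is ranked higher on 3+1 = 4 ballots, Holwick on 3. Dunmore wins 4–3.
Dunmore vs Ivery: 4 to 3, Dunmore.
Elsford vs Penrith: Elsford is ranked higher on 2+1+1 = 4 ballots, Penrith on 3. Elsford wins 4–3.
Elsford vs Holwick: 1+1 = 2 for Elsford, 5 for Holwick — Holwick by 5–2.
Elsford vs Ivery: 2 to 5, Ivery.
Penrith vs Holwick: Penrith preferred on 3+1 = 4 ballots; Penrith wins 4–3.
Penrith vs Ivery: Penrith is ranked higher on 3+1 = 4 ballots, Ivery on 3. Penrith wins 4–3.
Holwick vs Ivery: Holwick is ranked higher on 2+1 = 3 ballots, Ivery on 4. Ivery wins 4–3.
No city is unbeaten: Dunmore loses to Penrith; Elsford loses to Dunmore; Penrith loses to Elsford; Holwick loses to Dunmore; Ivery loses to Dunmore. In particular Dunmore → Elsford → Penrith → Dunmore is a majority cycle — no Condorcet winner exists.

none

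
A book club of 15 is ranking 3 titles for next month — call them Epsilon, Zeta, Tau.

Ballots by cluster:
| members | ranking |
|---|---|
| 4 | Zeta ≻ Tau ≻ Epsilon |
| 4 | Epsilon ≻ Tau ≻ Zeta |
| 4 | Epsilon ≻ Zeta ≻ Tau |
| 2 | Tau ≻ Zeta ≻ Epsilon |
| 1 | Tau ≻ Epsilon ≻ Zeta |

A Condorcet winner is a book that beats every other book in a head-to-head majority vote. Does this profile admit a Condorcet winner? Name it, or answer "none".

Head-to-head results (15 members):
Epsilon–Zeta: Epsilon 9–6.
Epsilon vs Tau: Epsilon, 8–7.
Zeta vs Tau: 8 to 7, Zeta.
Epsilon wins every pairwise contest, so Epsilon is the Condorcet winner.

Epsilon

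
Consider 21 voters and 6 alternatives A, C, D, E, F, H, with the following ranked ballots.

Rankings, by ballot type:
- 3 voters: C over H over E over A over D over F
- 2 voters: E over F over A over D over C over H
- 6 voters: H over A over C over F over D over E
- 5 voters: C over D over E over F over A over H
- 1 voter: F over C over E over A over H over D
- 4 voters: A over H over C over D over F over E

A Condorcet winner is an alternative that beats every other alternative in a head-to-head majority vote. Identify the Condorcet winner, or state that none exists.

Head-to-head results (21 voters):
A vs C: A, 12–9.
A vs D: A, 16–5.
A vs E: E wins 11–10.
A vs F: A, 13–8.
A–H: A 12–9.
C vs D: C, 19–2.
C vs E: C, 19–2.
C–F: C 18–3.
C vs H: C wins 11–10.
D vs E: D wins 15–6.
D–F: D 12–9.
D–H: H 14–7.
E vs F: F wins 11–10.
E vs H: H wins 13–8.
F–H: H 13–8.
No alternative is unbeaten: A loses to E; C loses to A; D loses to A; E loses to C; F loses to A; H loses to A. In particular A → C → E → A is a majority cycle — no Condorcet winner exists.

none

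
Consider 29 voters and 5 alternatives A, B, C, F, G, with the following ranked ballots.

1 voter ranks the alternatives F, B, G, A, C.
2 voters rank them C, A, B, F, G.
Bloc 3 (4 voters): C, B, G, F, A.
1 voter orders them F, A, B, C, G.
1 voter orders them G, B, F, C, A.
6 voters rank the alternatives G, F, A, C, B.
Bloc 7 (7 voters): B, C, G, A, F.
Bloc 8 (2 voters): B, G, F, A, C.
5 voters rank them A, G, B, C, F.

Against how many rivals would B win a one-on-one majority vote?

4

B against each rival (29 voters):
B vs A: B, 15–14.
B–C: B 17–12.
B vs F: 2+4+1+7+2+5 = 21 for B, 8 for F — B by 21–8.
B–G: B 17–12.
B beats A, C, F, G — 4 pairwise wins.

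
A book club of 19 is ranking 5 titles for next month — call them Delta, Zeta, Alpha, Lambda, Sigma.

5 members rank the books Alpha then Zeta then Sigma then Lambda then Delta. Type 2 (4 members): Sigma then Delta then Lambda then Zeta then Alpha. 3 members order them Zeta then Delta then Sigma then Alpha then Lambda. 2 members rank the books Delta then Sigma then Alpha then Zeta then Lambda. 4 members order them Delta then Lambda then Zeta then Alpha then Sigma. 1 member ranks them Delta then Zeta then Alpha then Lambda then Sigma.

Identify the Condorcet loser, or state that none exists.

Lambda

Pairwise majorities:
Delta vs Zeta: Delta wins 11–8.
Delta–Alpha: Delta 14–5.
Delta vs Lambda: Delta, 14–5.
Delta vs Sigma: Delta is ranked higher on 3+2+4+1 = 10 ballots, Sigma on 9. Delta wins 10–9.
Zeta vs Alpha: Zeta, 12–7.
Zeta vs Lambda: Zeta is ranked higher on 5+3+2+1 = 11 ballots, Lambda on 8. Zeta wins 11–8.
Zeta vs Sigma: Zeta, 13–6.
Alpha vs Lambda: 11 to 8, Alpha.
Alpha vs Sigma: 5+4+1 = 10 for Alpha, 9 for Sigma — Alpha by 10–9.
Lambda vs Sigma: 4+1 = 5 for Lambda, 14 for Sigma — Sigma by 14–5.
Lambda is beaten in every head-to-head and is the Condorcet loser.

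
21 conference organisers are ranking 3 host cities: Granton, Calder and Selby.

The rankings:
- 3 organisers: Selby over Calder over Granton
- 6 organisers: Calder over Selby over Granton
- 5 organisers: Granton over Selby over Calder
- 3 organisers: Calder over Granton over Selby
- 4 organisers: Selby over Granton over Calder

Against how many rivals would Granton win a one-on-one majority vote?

0

Granton against each rival (21 organisers):
Granton vs Calder: Granton preferred on 5+4 = 9 ballots; Calder wins 12–9.
Granton–Selby: Selby 13–8.
Granton beats no one; loses to Calder, Selby — 0 pairwise wins.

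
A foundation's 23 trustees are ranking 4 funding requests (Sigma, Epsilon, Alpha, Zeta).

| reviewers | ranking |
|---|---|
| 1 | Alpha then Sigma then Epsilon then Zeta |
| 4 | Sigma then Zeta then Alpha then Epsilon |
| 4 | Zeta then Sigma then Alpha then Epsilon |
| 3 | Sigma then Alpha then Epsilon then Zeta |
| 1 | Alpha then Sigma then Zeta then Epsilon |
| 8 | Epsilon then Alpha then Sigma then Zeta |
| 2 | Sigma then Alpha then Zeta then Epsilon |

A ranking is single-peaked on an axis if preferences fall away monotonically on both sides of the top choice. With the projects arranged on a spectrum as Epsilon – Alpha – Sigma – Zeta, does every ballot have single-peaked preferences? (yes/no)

Axis positions: Epsilon=1, Alpha=2, Sigma=3, Zeta=4.
Faction 1 (peak Alpha at position 2): ranking walks positions 2-3-1-4, expanding outward from the peak — single-peaked.
Faction 2 (peak Sigma at position 3): ranking walks positions 3-4-2-1, expanding outward from the peak — single-peaked.
Faction 3 (peak Zeta at position 4): ranking walks positions 4-3-2-1, expanding outward from the peak — single-peaked.
Faction 4 (peak Sigma at position 3): ranking walks positions 3-2-1-4, expanding outward from the peak — single-peaked.
Faction 5 (peak Alpha at position 2): ranking walks positions 2-3-4-1, expanding outward from the peak — single-peaked.
Faction 6 (peak Epsilon at position 1): ranking walks positions 1-2-3-4, expanding outward from the peak — single-peaked.
Faction 7 (peak Sigma at position 3): ranking walks positions 3-2-4-1, expanding outward from the peak — single-peaked.
Every ranking is single-peaked on this axis.

yes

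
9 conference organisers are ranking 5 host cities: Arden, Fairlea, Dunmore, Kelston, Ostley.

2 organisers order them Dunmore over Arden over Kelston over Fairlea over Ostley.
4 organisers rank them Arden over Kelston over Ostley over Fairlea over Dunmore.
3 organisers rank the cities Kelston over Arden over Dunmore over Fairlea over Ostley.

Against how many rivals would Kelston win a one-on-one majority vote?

3

Kelston against each rival (9 organisers):
Kelston vs Arden: Arden wins 6–3.
Kelston vs Fairlea: Kelston wins 9–0.
Kelston vs Dunmore: Kelston, 7–2.
Kelston–Ostley: Kelston 9–0.
Kelston beats Fairlea, Dunmore, Ostley; loses to Arden — 3 pairwise wins.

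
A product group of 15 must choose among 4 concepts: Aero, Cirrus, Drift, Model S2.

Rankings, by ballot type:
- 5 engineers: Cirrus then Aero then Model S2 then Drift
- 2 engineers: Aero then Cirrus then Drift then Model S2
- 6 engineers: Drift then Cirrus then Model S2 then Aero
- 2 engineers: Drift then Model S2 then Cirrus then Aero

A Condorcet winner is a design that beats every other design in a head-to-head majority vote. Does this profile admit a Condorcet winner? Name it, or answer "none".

Pairwise majorities:
Aero vs Cirrus: Aero is ranked higher on 2 ballots, Cirrus on 13. Cirrus wins 13–2.
Aero vs Drift: 7 to 8, Drift.
Aero vs Model S2: 7 to 8, Model S2.
Cirrus vs Drift: Cirrus is ranked higher on 5+2 = 7 ballots, Drift on 8. Drift wins 8–7.
Cirrus vs Model S2: Cirrus preferred on 5+2+6 = 13 ballots; Cirrus wins 13–2.
Drift vs Model S2: 10 to 5, Drift.
Only Drift has no losses; Drift is the Condorcet winner.

Drift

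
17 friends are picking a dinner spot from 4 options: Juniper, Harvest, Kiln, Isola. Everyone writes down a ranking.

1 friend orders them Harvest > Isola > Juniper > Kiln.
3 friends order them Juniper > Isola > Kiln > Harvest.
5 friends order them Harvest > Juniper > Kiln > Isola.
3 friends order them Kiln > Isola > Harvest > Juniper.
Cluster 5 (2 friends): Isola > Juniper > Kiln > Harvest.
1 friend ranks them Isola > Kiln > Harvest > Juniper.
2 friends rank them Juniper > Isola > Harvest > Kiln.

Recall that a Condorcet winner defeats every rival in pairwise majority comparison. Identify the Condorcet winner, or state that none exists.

none

Check each pair by majority over 17 ballots:
Juniper vs Harvest: Harvest, 10–7.
Juniper vs Kiln: Juniper wins 13–4.
Juniper–Isola: Juniper 10–7.
Harvest vs Kiln: Kiln, 9–8.
Harvest–Isola: Isola 11–6.
Kiln vs Isola: Isola, 9–8.
Every restaurant loses at least once (Juniper loses to Harvest; Harvest loses to Kiln; Kiln loses to Juniper; Isola loses to Juniper). The majority relation contains the cycle Juniper beats Kiln beats Harvest beats Juniper, so there is no Condorcet winner.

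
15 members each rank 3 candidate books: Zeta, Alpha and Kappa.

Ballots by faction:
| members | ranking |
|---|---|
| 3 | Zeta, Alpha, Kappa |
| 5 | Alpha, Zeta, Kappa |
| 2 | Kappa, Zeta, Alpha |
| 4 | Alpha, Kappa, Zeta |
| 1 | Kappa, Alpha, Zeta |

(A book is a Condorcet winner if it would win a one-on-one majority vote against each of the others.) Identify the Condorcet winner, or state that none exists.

Head-to-head results (15 members):
Zeta vs Alpha: 3+2 = 5 for Zeta, 10 for Alpha — Alpha by 10–5.
Zeta vs Kappa: Zeta is ranked higher on 3+5 = 8 ballots, Kappa on 7. Zeta wins 8–7.
Alpha vs Kappa: 3+5+4 = 12 for Alpha, 3 for Kappa — Alpha by 12–3.
Alpha defeats every rival head-to-head and is the Condorcet winner.

Alpha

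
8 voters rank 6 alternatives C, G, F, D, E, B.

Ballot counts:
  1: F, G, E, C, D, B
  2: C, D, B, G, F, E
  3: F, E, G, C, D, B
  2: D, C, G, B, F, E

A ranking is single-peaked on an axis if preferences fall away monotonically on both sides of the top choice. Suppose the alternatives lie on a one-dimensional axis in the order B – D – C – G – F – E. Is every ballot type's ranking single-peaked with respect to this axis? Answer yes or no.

yes

Axis positions: B=1, D=2, C=3, G=4, F=5, E=6.
Ballot type 1 (peak F at position 5): ranking walks positions 5-4-6-3-2-1, expanding outward from the peak — single-peaked.
Ballot type 2 (peak C at position 3): ranking walks positions 3-2-1-4-5-6, expanding outward from the peak — single-peaked.
Ballot type 3 (peak F at position 5): ranking walks positions 5-6-4-3-2-1, expanding outward from the peak — single-peaked.
Ballot type 4 (peak D at position 2): ranking walks positions 2-3-4-1-5-6, expanding outward from the peak — single-peaked.
Every ranking is single-peaked on this axis.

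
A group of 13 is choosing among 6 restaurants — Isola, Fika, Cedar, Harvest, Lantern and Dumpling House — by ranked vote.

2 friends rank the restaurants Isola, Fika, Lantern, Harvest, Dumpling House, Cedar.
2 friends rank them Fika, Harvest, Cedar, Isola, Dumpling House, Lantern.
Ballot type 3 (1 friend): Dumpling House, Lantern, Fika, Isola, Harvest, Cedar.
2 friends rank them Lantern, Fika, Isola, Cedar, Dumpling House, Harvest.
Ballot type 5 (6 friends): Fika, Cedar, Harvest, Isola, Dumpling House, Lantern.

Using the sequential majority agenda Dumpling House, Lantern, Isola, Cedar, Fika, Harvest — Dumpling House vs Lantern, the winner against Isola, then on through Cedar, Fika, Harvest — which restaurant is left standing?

Fika

Round 1: Dumpling House vs Lantern — 9–4, Dumpling House advances.
Round 2: Dumpling House vs Isola — 1–12, Isola advances.
Round 3: Isola vs Cedar — 5–8, Cedar advances.
Round 4: Cedar vs Fika — 0–13, Fika advances.
Round 5: Fika vs Harvest — 13–0, Fika advances.
The agenda winner is Fika.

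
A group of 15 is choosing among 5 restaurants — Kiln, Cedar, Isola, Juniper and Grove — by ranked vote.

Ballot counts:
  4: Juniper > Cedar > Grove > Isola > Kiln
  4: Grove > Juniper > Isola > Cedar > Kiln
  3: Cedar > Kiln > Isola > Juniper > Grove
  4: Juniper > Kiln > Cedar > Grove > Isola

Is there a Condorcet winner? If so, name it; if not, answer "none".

Juniper

Head-to-head results (15 friends):
Kiln vs Cedar: 4 for Kiln, 11 for Cedar — Cedar by 11–4.
Kiln vs Isola: Kiln is ranked higher on 3+4 = 7 ballots, Isola on 8. Isola wins 8–7.
Kiln vs Juniper: 3 to 12, Juniper.
Kiln vs Grove: 3+4 = 7 for Kiln, 8 for Grove — Grove by 8–7.
Cedar vs Isola: 11 to 4, Cedar.
Cedar vs Juniper: Cedar preferred on 3 ballots; Juniper wins 12–3.
Cedar vs Grove: Cedar is ranked higher on 4+3+4 = 11 ballots, Grove on 4. Cedar wins 11–4.
Isola vs Juniper: Isola preferred on 3 ballots; Juniper wins 12–3.
Isola vs Grove: 3 to 12, Grove.
Juniper vs Grove: Juniper is ranked higher on 4+3+4 = 11 ballots, Grove on 4. Juniper wins 11–4.
Juniper beats each of Kiln, Cedar, Isola, Grove — Juniper is the Condorcet winner.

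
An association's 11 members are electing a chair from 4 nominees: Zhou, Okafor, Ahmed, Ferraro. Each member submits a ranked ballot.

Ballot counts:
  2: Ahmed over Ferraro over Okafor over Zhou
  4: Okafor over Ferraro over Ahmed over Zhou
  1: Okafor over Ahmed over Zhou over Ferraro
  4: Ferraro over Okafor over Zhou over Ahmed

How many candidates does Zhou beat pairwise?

Zhou against each rival (11 voters):
Zhou vs Okafor: 0 for Zhou, 11 for Okafor — Okafor by 11–0.
Zhou vs Ahmed: Zhou is ranked higher on 4 ballots, Ahmed on 7. Ahmed wins 7–4.
Zhou vs Ferraro: Ferraro wins 10–1.
Zhou beats no one; loses to Okafor, Ahmed, Ferraro — 0 pairwise wins.

0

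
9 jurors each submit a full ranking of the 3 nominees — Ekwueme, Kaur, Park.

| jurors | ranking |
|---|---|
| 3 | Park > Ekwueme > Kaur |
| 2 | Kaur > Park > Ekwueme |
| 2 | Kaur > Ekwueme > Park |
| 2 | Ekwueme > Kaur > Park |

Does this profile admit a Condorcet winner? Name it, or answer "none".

none

Check each pair by majority over 9 ballots:
Ekwueme vs Kaur: 3+2 = 5 for Ekwueme, 4 for Kaur — Ekwueme by 5–4.
Ekwueme vs Park: Ekwueme is ranked higher on 2+2 = 4 ballots, Park on 5. Park wins 5–4.
Kaur vs Park: Kaur preferred on 2+2+2 = 6 ballots; Kaur wins 6–3.
Each nominee drops at least one matchup (Ekwueme loses to Park; Kaur loses to Ekwueme; Park loses to Kaur); the cycle Ekwueme > Kaur > Park > Ekwueme rules out a Condorcet winner.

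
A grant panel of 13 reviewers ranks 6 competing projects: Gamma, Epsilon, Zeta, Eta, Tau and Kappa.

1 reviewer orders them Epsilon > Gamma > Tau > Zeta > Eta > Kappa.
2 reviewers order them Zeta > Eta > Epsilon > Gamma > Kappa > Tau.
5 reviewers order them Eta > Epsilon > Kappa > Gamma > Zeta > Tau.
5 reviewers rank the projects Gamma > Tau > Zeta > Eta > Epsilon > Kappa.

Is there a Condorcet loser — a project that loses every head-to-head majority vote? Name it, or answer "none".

Tau

Head-to-head results (13 reviewers):
Gamma vs Epsilon: Gamma is ranked higher on 5 ballots, Epsilon on 8. Epsilon wins 8–5.
Gamma vs Zeta: Gamma preferred on 1+5+5 = 11 ballots; Gamma wins 11–2.
Gamma vs Eta: Eta wins 7–6.
Gamma vs Tau: 1+2+5+5 = 13 for Gamma, 0 for Tau — Gamma by 13–0.
Gamma vs Kappa: Gamma, 8–5.
Epsilon vs Zeta: Zeta wins 7–6.
Epsilon vs Eta: 1 to 12, Eta.
Epsilon vs Tau: Epsilon, 8–5.
Epsilon vs Kappa: 1+2+5+5 = 13 for Epsilon, 0 for Kappa — Epsilon by 13–0.
Zeta vs Eta: Zeta is ranked higher on 1+2+5 = 8 ballots, Eta on 5. Zeta wins 8–5.
Zeta vs Tau: Zeta wins 7–6.
Zeta vs Kappa: 8 to 5, Zeta.
Eta vs Tau: 2+5 = 7 for Eta, 6 for Tau — Eta by 7–6.
Eta vs Kappa: 13 to 0, Eta.
Tau–Kappa: Kappa 7–6.
Only Tau has no wins; Tau is the Condorcet loser.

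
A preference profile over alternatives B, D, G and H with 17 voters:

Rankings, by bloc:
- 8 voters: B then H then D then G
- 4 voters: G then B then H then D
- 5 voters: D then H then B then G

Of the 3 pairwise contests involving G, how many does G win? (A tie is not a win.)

0

G against each rival (17 voters):
G vs B: G preferred on 4 ballots; B wins 13–4.
G vs D: G is ranked higher on 4 ballots, D on 13. D wins 13–4.
G vs H: G preferred on 4 ballots; H wins 13–4.
G beats no one; loses to B, D, H — 0 pairwise wins.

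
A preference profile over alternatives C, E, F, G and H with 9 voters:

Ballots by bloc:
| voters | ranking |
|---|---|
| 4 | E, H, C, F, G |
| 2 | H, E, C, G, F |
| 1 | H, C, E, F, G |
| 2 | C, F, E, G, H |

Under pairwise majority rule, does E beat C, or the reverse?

Ballots ranking E above C: 4 + 2 = 6.
Ballots ranking C above E: 9 − 6 = 3.
E wins the head-to-head 6–3.

E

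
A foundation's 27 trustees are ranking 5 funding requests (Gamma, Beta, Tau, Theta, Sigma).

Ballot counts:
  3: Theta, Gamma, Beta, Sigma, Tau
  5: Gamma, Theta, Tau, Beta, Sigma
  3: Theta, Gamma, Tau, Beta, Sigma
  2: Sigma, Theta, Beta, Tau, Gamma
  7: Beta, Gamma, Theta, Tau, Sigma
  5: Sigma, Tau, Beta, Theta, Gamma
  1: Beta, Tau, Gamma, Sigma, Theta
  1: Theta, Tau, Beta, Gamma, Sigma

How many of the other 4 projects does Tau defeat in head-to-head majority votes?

2

Tau against each rival (27 reviewers):
Tau vs Gamma: 9 to 18, Gamma.
Tau vs Beta: Tau wins 14–13.
Tau vs Theta: Theta wins 21–6.
Tau vs Sigma: Tau wins 17–10.
Tau beats Beta, Sigma; loses to Gamma, Theta — 2 pairwise wins.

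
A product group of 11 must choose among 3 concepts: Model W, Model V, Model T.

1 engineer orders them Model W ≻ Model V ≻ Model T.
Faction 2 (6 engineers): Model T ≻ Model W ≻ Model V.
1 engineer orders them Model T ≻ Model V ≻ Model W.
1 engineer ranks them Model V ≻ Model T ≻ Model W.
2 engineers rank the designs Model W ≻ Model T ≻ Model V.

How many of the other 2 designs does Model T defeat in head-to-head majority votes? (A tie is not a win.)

2

Model T against each rival (11 engineers):
Model T vs Model W: Model T, 8–3.
Model T vs Model V: Model T, 9–2.
Model T beats Model W, Model V — 2 pairwise wins.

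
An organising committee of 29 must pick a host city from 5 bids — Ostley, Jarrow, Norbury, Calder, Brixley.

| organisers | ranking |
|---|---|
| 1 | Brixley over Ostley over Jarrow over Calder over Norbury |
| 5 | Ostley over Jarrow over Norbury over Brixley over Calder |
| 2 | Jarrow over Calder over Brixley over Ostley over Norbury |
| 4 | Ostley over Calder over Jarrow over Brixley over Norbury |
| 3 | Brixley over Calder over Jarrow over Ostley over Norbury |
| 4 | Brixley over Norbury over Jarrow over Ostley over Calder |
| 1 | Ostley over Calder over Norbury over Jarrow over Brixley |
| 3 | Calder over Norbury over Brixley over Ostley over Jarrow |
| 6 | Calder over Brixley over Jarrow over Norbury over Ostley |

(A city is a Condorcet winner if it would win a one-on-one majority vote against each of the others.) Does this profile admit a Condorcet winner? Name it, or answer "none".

Head-to-head results (29 organisers):
Ostley–Jarrow: Jarrow 15–14.
Ostley vs Norbury: Ostley wins 16–13.
Ostley vs Calder: Ostley, 15–14.
Ostley–Brixley: Brixley 19–10.
Jarrow vs Norbury: Jarrow, 21–8.
Jarrow vs Calder: Calder, 17–12.
Jarrow–Brixley: Brixley 17–12.
Norbury vs Calder: Calder wins 20–9.
Norbury vs Brixley: Brixley, 20–9.
Calder vs Brixley: Calder wins 16–13.
No city is unbeaten: Ostley loses to Jarrow; Jarrow loses to Calder; Norbury loses to Ostley; Calder loses to Ostley; Brixley loses to Calder. In particular Ostley → Calder → Jarrow → Ostley is a majority cycle — no Condorcet winner exists.

none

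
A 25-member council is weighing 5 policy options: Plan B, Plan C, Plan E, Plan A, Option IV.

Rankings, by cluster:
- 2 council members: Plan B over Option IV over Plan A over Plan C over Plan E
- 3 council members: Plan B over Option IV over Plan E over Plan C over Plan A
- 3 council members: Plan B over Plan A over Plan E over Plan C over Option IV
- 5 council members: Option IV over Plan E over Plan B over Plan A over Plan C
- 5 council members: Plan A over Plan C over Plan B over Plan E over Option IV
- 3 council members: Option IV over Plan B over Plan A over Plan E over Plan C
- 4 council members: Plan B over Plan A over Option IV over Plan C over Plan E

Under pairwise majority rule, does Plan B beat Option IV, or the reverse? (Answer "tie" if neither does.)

Ballots ranking Plan B above Option IV: 2 + 3 + 3 + 5 + 4 = 17.
Ballots ranking Option IV above Plan B: 25 − 17 = 8.
Plan B wins the head-to-head 17–8.

Plan B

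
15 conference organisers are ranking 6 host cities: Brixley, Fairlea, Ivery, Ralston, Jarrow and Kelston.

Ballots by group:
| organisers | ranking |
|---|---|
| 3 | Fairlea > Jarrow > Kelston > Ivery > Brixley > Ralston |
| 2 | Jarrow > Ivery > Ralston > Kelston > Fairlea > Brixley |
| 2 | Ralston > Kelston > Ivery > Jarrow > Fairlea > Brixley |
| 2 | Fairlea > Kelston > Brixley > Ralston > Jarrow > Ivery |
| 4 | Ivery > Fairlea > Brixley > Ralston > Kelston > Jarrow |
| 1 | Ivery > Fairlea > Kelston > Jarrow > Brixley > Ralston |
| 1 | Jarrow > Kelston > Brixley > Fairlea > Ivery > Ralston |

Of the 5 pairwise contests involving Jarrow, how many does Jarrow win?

Jarrow against each rival (15 organisers):
Jarrow vs Brixley: 3+2+2+1+1 = 9 for Jarrow, 6 for Brixley — Jarrow by 9–6.
Jarrow vs Fairlea: Fairlea, 10–5.
Jarrow–Ivery: Jarrow 8–7.
Jarrow vs Ralston: Ralston wins 8–7.
Jarrow vs Kelston: Jarrow is ranked higher on 3+2+1 = 6 ballots, Kelston on 9. Kelston wins 9–6.
Jarrow beats Brixley, Ivery; loses to Fairlea, Ralston, Kelston — 2 pairwise wins.

2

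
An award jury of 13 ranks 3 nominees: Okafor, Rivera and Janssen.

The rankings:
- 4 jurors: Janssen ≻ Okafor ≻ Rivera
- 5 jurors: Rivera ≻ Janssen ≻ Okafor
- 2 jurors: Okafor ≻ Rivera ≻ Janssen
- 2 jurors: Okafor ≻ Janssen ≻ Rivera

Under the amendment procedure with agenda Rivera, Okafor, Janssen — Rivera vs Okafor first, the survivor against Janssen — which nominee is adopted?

Janssen

Round 1: Rivera vs Okafor — 5–8, Okafor advances.
Round 2: Okafor vs Janssen — 4–9, Janssen advances.
The agenda winner is Janssen.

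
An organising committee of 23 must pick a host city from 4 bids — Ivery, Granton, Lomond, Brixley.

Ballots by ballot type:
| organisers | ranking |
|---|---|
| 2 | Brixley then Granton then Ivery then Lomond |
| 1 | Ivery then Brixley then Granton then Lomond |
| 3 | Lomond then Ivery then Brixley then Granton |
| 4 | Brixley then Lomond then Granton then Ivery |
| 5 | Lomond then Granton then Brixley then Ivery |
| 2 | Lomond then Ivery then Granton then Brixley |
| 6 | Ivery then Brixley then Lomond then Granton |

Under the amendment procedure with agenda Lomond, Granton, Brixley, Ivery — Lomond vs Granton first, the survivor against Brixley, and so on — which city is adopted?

Ivery

Round 1: Lomond vs Granton — 20–3, Lomond advances.
Round 2: Lomond vs Brixley — 10–13, Brixley advances.
Round 3: Brixley vs Ivery — 11–12, Ivery advances.
The agenda winner is Ivery.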